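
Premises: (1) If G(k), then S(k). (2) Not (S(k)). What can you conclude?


Modus tollens: from (P → Q) and ¬Q, infer ¬P.
Q = 'S(k)' is denied; since P → Q, P must also fail.

Not (G(k)).


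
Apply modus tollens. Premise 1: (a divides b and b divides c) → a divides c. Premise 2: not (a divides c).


Modus tollens: from (P → Q) and ¬Q, infer ¬P.
Q = 'a divides c' is denied; since P → Q, P must also fail.

Not ((a divides b and b divides c)).


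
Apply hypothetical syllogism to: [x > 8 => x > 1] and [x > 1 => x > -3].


Hypothetical syllogism: from (P → Q) and (Q → R), infer (P → R).
Chain the two implications through the shared middle term 'x > 1'.

x > 8 => x > -3


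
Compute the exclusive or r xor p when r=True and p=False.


Exclusive or is true when exactly one operand is true.
Substitute: r=True, p=False.
True xor False evaluates to True.

True


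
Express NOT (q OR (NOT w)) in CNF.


Step 1: Apply De Morgan: ¬(q ∨ (¬w)) = ¬q ∧ ¬(¬w).
Step 2: Eliminate any double negations (¬¬X = X).

(NOT q) AND w


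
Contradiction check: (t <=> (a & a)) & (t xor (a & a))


Truth table over {a, t}:
a | t | φ
---------
False | False | False
True | False | False
False | True | False
True | True | False
Every row is false.

Yes, it is a contradiction.


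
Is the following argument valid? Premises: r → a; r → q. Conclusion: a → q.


This is (no valid rule). There exist truth assignments where the premises are all true but the conclusion is false.

Invalid.


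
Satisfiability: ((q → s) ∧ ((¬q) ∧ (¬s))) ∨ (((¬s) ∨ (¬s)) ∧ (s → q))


Search for a satisfying assignment over {q, s}.
Try q=F, s=F: the formula evaluates to T.
A satisfying assignment exists.

Satisfiable.


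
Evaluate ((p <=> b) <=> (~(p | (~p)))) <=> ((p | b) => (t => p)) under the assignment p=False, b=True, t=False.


Substitute p=False, b=True, t=False:
p <=> b = False <=> True = False
~p = True
p | (~p) = False | True = True
~(p | (~p)) = False
(p <=> b) <=> (~(p | (~p))) = False <=> False = True
p | b = False | True = True
t => p = False => False = True
(p | b) => (t => p) = True => True = True
((p <=> b) <=> (~(p | (~p)))) <=> ((p | b) => (t => p)) = True <=> True = True

True


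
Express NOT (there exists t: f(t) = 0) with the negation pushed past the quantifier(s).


¬(for all x: φ) = there exists x: ¬φ, and ¬(there exists x: φ) = for all x: ¬φ.
Apply to the existential statement.

for all t: NOT(f(t) = 0)


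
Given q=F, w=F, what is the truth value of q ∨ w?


Disjunction is false only when both operands are false.
Substitute: q=F, w=F.
F ∨ F evaluates to F.

F


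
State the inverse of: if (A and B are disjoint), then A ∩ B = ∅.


The inverse of (P → Q) is (¬P → ¬Q). It is equivalent to the converse, not to the original.
Here P = '(A and B are disjoint)' and Q = 'A ∩ B = ∅'.

If not ((A and B are disjoint)), then not (A ∩ B = ∅).


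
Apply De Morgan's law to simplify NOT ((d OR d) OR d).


De Morgan: the negation of a disjunction is the conjunction of the negations.
Distribute NOT across OR, flipping it to AND, and negate each literal.

((NOT d) AND (NOT d)) AND (NOT d)


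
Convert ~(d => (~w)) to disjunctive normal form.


Step 1: Rewrite implication then negate: ¬(¬d ∨ (¬w)) = d ∧ ¬(¬w).
Step 2: Eliminate any double negations (¬¬X = X).

d & w


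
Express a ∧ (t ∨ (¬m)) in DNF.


Step 1: Distribute ∧ over ∨: a ∧ (t ∨ (¬m)) = (a ∧ t) ∨ (a ∧ (¬m)).

(a ∧ t) ∨ (a ∧ (¬m))


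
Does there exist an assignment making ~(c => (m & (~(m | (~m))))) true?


Search for a satisfying assignment over {c, m}.
Try c=True, m=False: the formula evaluates to True.
A satisfying assignment exists.

Satisfiable.


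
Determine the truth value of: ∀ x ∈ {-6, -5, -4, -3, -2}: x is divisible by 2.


Evaluate the predicate on each element: -6:T, -5:F, -4:T, -3:F, -2:T.
Counterexample x = -5 fails the predicate.

F


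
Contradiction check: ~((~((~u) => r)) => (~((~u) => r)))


Truth table over {r, u}:
r | u | φ
---------
False | False | False
True | False | False
False | True | False
True | True | False
Every row is false.

Yes, it is a contradiction.


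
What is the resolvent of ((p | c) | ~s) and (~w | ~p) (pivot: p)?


The clauses contain complementary literals p and ~p.
Resolution eliminates this pair and disjoins the remaining literals (merging duplicates).

((~s | c) | ~w)


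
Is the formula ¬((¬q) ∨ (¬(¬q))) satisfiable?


Check all 2 assignments over {q}:
q | φ
-----
F | F
T | F
No assignment makes the formula true.

Unsatisfiable.


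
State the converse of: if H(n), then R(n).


The converse of (P → Q) is (Q → P). It is not in general equivalent to the original.
Here P = 'H(n)' and Q = 'R(n)'.

If R(n), then H(n).


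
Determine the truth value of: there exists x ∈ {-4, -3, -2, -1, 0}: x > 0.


Evaluate the predicate on each element: -4:F, -3:F, -2:F, -1:F, 0:F.
No element satisfies the predicate.

F


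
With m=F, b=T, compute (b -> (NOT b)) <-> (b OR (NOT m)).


Substitute m=F, b=T:
NOT b = F
b -> (NOT b) = T -> F = F
NOT m = T
b OR (NOT m) = T OR T = T
(b -> (NOT b)) <-> (b OR (NOT m)) = F <-> T = F

F


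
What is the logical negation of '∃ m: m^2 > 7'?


¬(∀ x: φ) = ∃ x: ¬φ, and ¬(∃ x: φ) = ∀ x: ¬φ.
Apply to the existential statement.

∀ m: ¬(m^2 > 7)


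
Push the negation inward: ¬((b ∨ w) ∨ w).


De Morgan: the negation of a disjunction is the conjunction of the negations.
Distribute ¬ across ∨, flipping it to ∧, and negate each literal.

((¬b) ∧ (¬w)) ∧ (¬w)


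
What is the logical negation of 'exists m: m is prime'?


¬(forall x: φ) = exists x: ¬φ, and ¬(exists x: φ) = forall x: ¬φ.
Apply to the existential statement.

forall m: ~(m is prime)


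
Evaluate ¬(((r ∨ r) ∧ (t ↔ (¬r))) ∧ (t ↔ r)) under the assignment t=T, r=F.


Substitute t=T, r=F:
r ∨ r = F ∨ F = F
¬r = T
t ↔ (¬r) = T ↔ T = T
(r ∨ r) ∧ (t ↔ (¬r)) = F ∧ T = F
t ↔ r = T ↔ F = F
((r ∨ r) ∧ (t ↔ (¬r))) ∧ (t ↔ r) = F ∧ F = F
¬(((r ∨ r) ∧ (t ↔ (¬r))) ∧ (t ↔ r)) = T

T


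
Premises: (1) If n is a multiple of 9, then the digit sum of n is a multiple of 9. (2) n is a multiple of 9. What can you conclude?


Modus ponens: from (P → Q) and P, infer Q.
P = 'n is a multiple of 9' is asserted, and P → Q holds, so Q follows.

the digit sum of n is a multiple of 9.


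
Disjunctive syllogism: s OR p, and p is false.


Disjunctive syllogism: from (P ∨ Q) and ¬P, infer Q.
One disjunct, 'p', is ruled out; the other must hold.

s


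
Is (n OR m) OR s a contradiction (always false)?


Truth table over {m, n, s}:
m | n | s | φ
-------------
F | F | F | F
T | F | F | T
F | T | F | T
T | T | F | T
F | F | T | T
T | F | T | T
F | T | T | T
T | T | T | T
Satisfying assignment at row 2: m=T, n=F, s=F gives T.

No, it is not a contradiction.


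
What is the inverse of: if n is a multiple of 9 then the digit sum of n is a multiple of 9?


The inverse of (P → Q) is (¬P → ¬Q). It is equivalent to the converse, not to the original.
Here P = 'n is a multiple of 9' and Q = 'the digit sum of n is a multiple of 9'.

If not (n is a multiple of 9), then not (the digit sum of n is a multiple of 9).


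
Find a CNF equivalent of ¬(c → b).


Step 1: Rewrite c → b as ¬c ∨ b.
Step 2: Negate: ¬(¬c ∨ b) = c ∧ ¬b (De Morgan + double negation).

c ∧ (¬b)


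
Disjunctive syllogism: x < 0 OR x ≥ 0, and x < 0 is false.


Disjunctive syllogism: from (P ∨ Q) and ¬P, infer Q.
One disjunct, 'x < 0', is ruled out; the other must hold.

x ≥ 0


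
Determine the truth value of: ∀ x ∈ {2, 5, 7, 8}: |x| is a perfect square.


Evaluate the predicate on each element: 2:F, 5:F, 7:F, 8:F.
Counterexample x = 2 fails the predicate.

F


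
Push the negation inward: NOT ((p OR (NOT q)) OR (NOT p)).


De Morgan: the negation of a disjunction is the conjunction of the negations.
Distribute NOT across OR, flipping it to AND, and negate each literal.

((NOT p) AND q) AND p


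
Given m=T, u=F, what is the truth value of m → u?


Implication is false only when antecedent is true and consequent is false.
Substitute: m=T, u=F.
T → F evaluates to F.

F


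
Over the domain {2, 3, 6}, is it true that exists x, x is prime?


Evaluate the predicate on each element: 2:True, 3:True, 6:False.
Witness x = 2 satisfies the predicate.

True


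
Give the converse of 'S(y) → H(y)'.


The converse of (P → Q) is (Q → P). It is not in general equivalent to the original.
Here P = 'S(y)' and Q = 'H(y)'.

If H(y), then S(y).


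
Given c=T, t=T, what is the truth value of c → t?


Implication is false only when antecedent is true and consequent is false.
Substitute: c=T, t=T.
T → T evaluates to T.

T


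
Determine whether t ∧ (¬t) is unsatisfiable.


Truth table over {t}:
t | φ
-----
F | F
T | F
Every row is false.

Yes, it is a contradiction.


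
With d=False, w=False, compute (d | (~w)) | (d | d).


Substitute d=False, w=False:
~w = True
d | (~w) = False | True = True
d | d = False | False = False
(d | (~w)) | (d | d) = True | False = True

True


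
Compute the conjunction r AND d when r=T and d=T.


Conjunction is true only when both operands are true.
Substitute: r=T, d=T.
T AND T evaluates to T.

T


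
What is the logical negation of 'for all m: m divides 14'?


¬(for all x: φ) = there exists x: ¬φ, and ¬(there exists x: φ) = for all x: ¬φ.
Apply to the universal statement.

there exists m: NOT(m divides 14)


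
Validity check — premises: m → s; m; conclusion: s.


This matches the form of modus ponens: the conclusion follows in every model of the premises.

Valid.


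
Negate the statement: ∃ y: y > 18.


¬(∀ x: φ) = ∃ x: ¬φ, and ¬(∃ x: φ) = ∀ x: ¬φ.
Apply to the existential statement.

∀ y: ¬(y > 18)


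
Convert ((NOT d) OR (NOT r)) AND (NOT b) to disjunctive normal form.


Step 1: Distribute ∧ over ∨: ((¬d) ∨ (¬r)) ∧ (¬b) = ((¬d) ∧ (¬b)) ∨ ((¬r) ∧ (¬b)).

((NOT d) AND (NOT b)) OR ((NOT r) AND (NOT b))


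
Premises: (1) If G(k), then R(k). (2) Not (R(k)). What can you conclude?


Modus tollens: from (P → Q) and ¬Q, infer ¬P.
Q = 'R(k)' is denied; since P → Q, P must also fail.

Not (G(k)).


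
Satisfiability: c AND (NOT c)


Check all 2 assignments over {c}:
c | φ
-----
F | F
T | F
No assignment makes the formula true.

Unsatisfiable.


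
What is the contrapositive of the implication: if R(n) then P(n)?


The contrapositive of (P → Q) is (¬Q → ¬P); it is logically equivalent to the original.
Here P = 'R(n)' and Q = 'P(n)'.

If not (P(n)), then not (R(n)).


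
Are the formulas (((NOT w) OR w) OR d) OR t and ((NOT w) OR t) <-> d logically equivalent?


Compare truth tables:
d | t | w | φ | ψ
-----------------
F | F | F | T | F
T | F | F | T | T
F | T | F | T | F
T | T | F | T | T
F | F | T | T | T
T | F | T | T | F
F | T | T | T | F
T | T | T | T | T
They differ at row 1 (d=F, t=F, w=F): φ=T but ψ=F.

No, they are not logically equivalent.


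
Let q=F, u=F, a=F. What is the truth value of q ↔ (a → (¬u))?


Substitute q=F, u=F, a=F:
¬u = T
a → (¬u) = F → T = T
q ↔ (a → (¬u)) = F ↔ T = F

F


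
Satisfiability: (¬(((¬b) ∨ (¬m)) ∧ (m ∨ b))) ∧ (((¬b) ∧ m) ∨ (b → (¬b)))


Search for a satisfying assignment over {b, m}.
Try b=F, m=F: the formula evaluates to T.
A satisfying assignment exists.

Satisfiable.


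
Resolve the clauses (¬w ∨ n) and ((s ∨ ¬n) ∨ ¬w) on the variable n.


The clauses contain complementary literals n and ¬n.
Resolution eliminates this pair and disjoins the remaining literals (merging duplicates).

(¬w ∨ s)


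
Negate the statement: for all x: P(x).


¬(for all x: φ) = there exists x: ¬φ, and ¬(there exists x: φ) = for all x: ¬φ.
Apply to the universal statement.

there exists x: NOT(P(x))


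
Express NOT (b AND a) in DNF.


Step 1: Apply De Morgan: ¬(b ∧ a) = ¬b ∨ ¬a.

(NOT b) OR (NOT a)


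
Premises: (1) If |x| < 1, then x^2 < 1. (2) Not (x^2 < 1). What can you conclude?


Modus tollens: from (P → Q) and ¬Q, infer ¬P.
Q = 'x^2 < 1' is denied; since P → Q, P must also fail.

Not (|x| < 1).


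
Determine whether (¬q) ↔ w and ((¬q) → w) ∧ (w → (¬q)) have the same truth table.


Compare truth tables:
q | w | φ | ψ
-------------
F | F | F | F
T | F | T | T
F | T | T | T
T | T | F | F
The columns φ and ψ agree on every row.

Yes, they are logically equivalent.


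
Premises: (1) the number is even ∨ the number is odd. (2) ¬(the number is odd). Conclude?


Disjunctive syllogism: from (P ∨ Q) and ¬P, infer Q.
One disjunct, 'the number is odd', is ruled out; the other must hold.

the number is even


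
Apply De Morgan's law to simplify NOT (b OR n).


De Morgan: the negation of a disjunction is the conjunction of the negations.
Distribute NOT across OR, flipping it to AND, and negate each literal.

(NOT b) AND (NOT n)


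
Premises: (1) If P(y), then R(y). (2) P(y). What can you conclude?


Modus ponens: from (P → Q) and P, infer Q.
P = 'P(y)' is asserted, and P → Q holds, so Q follows.

R(y).


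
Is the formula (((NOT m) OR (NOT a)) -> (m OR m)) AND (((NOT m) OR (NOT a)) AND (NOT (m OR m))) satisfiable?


Check all 4 assignments over {a, m}:
a | m | φ
---------
F | F | F
T | F | F
F | T | F
T | T | F
No assignment makes the formula true.

Unsatisfiable.


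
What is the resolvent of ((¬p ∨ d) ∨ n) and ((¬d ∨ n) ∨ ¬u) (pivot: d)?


The clauses contain complementary literals d and ¬d.
Resolution eliminates this pair and disjoins the remaining literals (merging duplicates).

((¬p ∨ n) ∨ ¬u)


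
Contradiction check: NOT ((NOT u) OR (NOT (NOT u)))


Truth table over {u}:
u | φ
-----
F | F
T | F
Every row is false.

Yes, it is a contradiction.


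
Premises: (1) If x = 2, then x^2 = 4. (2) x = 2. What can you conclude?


Modus ponens: from (P → Q) and P, infer Q.
P = 'x = 2' is asserted, and P → Q holds, so Q follows.

x^2 = 4.


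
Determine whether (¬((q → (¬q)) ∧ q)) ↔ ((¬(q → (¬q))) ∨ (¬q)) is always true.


Build the truth table over {q}:
q | φ
-----
F | T
T | T
Every row evaluates to true.

Yes, it is a tautology.


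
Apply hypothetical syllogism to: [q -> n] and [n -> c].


Hypothetical syllogism: from (P → Q) and (Q → R), infer (P → R).
Chain the two implications through the shared middle term 'n'.

q -> c


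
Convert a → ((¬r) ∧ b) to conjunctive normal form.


Step 1: Rewrite a → ((¬r) ∧ b) as ¬a ∨ ((¬r) ∧ b).
Step 2: Distribute ∨ over ∧.

((¬a) ∨ (¬r)) ∧ ((¬a) ∨ b)


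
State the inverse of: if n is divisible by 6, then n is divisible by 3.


The inverse of (P → Q) is (¬P → ¬Q). It is equivalent to the converse, not to the original.
Here P = 'n is divisible by 6' and Q = 'n is divisible by 3'.

If not (n is divisible by 6), then not (n is divisible by 3).


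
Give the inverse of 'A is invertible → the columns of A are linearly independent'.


The inverse of (P → Q) is (¬P → ¬Q). It is equivalent to the converse, not to the original.
Here P = 'A is invertible' and Q = 'the columns of A are linearly independent'.

If not (A is invertible), then not (the columns of A are linearly independent).


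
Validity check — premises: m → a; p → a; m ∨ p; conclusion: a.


This matches the form of proof by cases: the conclusion follows in every model of the premises.

Valid.


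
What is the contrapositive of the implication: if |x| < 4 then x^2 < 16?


The contrapositive of (P → Q) is (¬Q → ¬P); it is logically equivalent to the original.
Here P = '|x| < 4' and Q = 'x^2 < 16'.

If not (x^2 < 16), then not (|x| < 4).


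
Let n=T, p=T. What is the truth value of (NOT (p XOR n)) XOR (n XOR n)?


Substitute n=T, p=T:
p XOR n = T XOR T = F
NOT (p XOR n) = T
n XOR n = T XOR T = F
(NOT (p XOR n)) XOR (n XOR n) = T XOR F = T

T


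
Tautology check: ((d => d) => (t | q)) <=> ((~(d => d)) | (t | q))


Build the truth table over {d, q, t}:
d | q | t | φ
-------------
False | False | False | True
True | False | False | True
False | True | False | True
True | True | False | True
False | False | True | True
True | False | True | True
False | True | True | True
True | True | True | True
Every row evaluates to true.

Yes, it is a tautology.


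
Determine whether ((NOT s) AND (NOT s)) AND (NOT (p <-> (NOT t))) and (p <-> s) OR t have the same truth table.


Compare truth tables:
p | s | t | φ | ψ
-----------------
F | F | F | T | T
T | F | F | F | F
F | T | F | F | F
T | T | F | F | T
F | F | T | F | T
T | F | T | T | T
F | T | T | F | T
T | T | T | F | T
They differ at row 4 (p=T, s=T, t=F): φ=F but ψ=T.

No, they are not logically equivalent.


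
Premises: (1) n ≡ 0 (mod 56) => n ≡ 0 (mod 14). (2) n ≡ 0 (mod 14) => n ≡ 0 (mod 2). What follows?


Hypothetical syllogism: from (P → Q) and (Q → R), infer (P → R).
Chain the two implications through the shared middle term 'n ≡ 0 (mod 14)'.

n ≡ 0 (mod 56) => n ≡ 0 (mod 2)


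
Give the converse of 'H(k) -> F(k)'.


The converse of (P → Q) is (Q → P). It is not in general equivalent to the original.
Here P = 'H(k)' and Q = 'F(k)'.

If F(k), then H(k).


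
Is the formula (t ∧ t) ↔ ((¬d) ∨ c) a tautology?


Build the truth table over {c, d, t}:
c | d | t | φ
-------------
F | F | F | F
T | F | F | F
F | T | F | T
T | T | F | F
F | F | T | T
T | F | T | T
F | T | T | F
T | T | T | T
Counterexample at row 1: with c=F, d=F, t=F, the formula is F.

No, it is not a tautology.


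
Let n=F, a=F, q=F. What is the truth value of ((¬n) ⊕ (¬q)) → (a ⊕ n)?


Substitute n=F, a=F, q=F:
¬n = T
¬q = T
(¬n) ⊕ (¬q) = T ⊕ T = F
a ⊕ n = F ⊕ F = F
((¬n) ⊕ (¬q)) → (a ⊕ n) = F → F = T

T


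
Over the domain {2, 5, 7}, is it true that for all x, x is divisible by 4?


Evaluate the predicate on each element: 2:F, 5:F, 7:F.
Counterexample x = 2 fails the predicate.

F


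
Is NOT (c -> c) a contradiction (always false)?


Truth table over {c}:
c | φ
-----
F | F
T | F
Every row is false.

Yes, it is a contradiction.


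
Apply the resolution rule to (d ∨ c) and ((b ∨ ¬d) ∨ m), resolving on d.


The clauses contain complementary literals d and ¬d.
Resolution eliminates this pair and disjoins the remaining literals (merging duplicates).

((c ∨ m) ∨ b)


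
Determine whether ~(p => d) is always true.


Build the truth table over {d, p}:
d | p | φ
---------
False | False | False
True | False | False
False | True | True
True | True | False
Counterexample at row 1: with d=False, p=False, the formula is False.

No, it is not a tautology.


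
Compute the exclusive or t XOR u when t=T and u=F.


Exclusive or is true when exactly one operand is true.
Substitute: t=T, u=F.
T XOR F evaluates to T.

T


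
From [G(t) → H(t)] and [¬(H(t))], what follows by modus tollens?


Modus tollens: from (P → Q) and ¬Q, infer ¬P.
Q = 'H(t)' is denied; since P → Q, P must also fail.

Not (G(t)).


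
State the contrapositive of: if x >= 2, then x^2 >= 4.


The contrapositive of (P → Q) is (¬Q → ¬P); it is logically equivalent to the original.
Here P = 'x >= 2' and Q = 'x^2 >= 4'.

If not (x^2 >= 4), then not (x >= 2).


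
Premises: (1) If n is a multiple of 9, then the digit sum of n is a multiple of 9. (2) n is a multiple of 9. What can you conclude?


Modus ponens: from (P → Q) and P, infer Q.
P = 'n is a multiple of 9' is asserted, and P → Q holds, so Q follows.

the digit sum of n is a multiple of 9.


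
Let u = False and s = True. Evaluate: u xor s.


Exclusive or is true when exactly one operand is true.
Substitute: u=False, s=True.
False xor True evaluates to True.

True


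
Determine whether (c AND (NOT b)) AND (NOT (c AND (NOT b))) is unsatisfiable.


Truth table over {b, c}:
b | c | φ
---------
F | F | F
T | F | F
F | T | F
T | T | F
Every row is false.

Yes, it is a contradiction.


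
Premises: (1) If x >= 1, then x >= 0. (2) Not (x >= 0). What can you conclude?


Modus tollens: from (P → Q) and ¬Q, infer ¬P.
Q = 'x >= 0' is denied; since P → Q, P must also fail.

Not (x >= 1).


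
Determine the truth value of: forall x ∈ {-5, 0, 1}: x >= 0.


Evaluate the predicate on each element: -5:False, 0:True, 1:True.
Counterexample x = -5 fails the predicate.

False


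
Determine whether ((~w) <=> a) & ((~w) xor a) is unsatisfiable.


Truth table over {a, w}:
a | w | φ
---------
False | False | False
True | False | False
False | True | False
True | True | False
Every row is false.

Yes, it is a contradiction.


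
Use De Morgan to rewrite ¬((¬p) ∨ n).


De Morgan: the negation of a disjunction is the conjunction of the negations.
Distribute ¬ across ∨, flipping it to ∧, and negate each literal.

p ∧ (¬n)


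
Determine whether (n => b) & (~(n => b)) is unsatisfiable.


Truth table over {b, n}:
b | n | φ
---------
False | False | False
True | False | False
False | True | False
True | True | False
Every row is false.

Yes, it is a contradiction.


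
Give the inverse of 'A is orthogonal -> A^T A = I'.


The inverse of (P → Q) is (¬P → ¬Q). It is equivalent to the converse, not to the original.
Here P = 'A is orthogonal' and Q = 'A^T A = I'.

If not (A is orthogonal), then not (A^T A = I).


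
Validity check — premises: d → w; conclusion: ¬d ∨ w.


This matches the form of material implication: the conclusion follows in every model of the premises.

Valid.


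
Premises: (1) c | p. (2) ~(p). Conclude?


Disjunctive syllogism: from (P ∨ Q) and ¬P, infer Q.
One disjunct, 'p', is ruled out; the other must hold.

c


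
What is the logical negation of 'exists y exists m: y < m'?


Negation flips each quantifier (∀↔∃) and negates the inner predicate.
¬(exists y exists m: φ) = forall y forall m: ¬φ.

forall y forall m: ~(y < m)


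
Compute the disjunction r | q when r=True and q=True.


Disjunction is false only when both operands are false.
Substitute: r=True, q=True.
True | True evaluates to True.

True


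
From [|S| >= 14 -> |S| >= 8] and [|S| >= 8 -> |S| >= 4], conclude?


Hypothetical syllogism: from (P → Q) and (Q → R), infer (P → R).
Chain the two implications through the shared middle term '|S| >= 8'.

|S| >= 14 -> |S| >= 4


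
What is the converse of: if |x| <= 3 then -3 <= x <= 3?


The converse of (P → Q) is (Q → P). It is not in general equivalent to the original.
Here P = '|x| <= 3' and Q = '-3 <= x <= 3'.

If -3 <= x <= 3, then |x| <= 3.


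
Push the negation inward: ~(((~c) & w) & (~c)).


De Morgan: the negation of a conjunction is the disjunction of the negations.
Distribute ~ across &, flipping it to |, and negate each literal.

(c | (~w)) | c


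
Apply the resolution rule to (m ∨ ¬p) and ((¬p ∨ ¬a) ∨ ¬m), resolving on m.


The clauses contain complementary literals m and ¬m.
Resolution eliminates this pair and disjoins the remaining literals (merging duplicates).

(¬p ∨ ¬a)


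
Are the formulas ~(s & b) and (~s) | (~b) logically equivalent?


Compare truth tables:
b | s | φ | ψ
-------------
False | False | True | True
True | False | True | True
False | True | True | True
True | True | False | False
The columns φ and ψ agree on every row.

Yes, they are logically equivalent.


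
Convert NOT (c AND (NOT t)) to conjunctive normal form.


Step 1: Apply De Morgan: ¬(c ∧ (¬t)) = ¬c ∨ ¬(¬t).
Step 2: Eliminate any double negations (¬¬X = X).

(NOT c) OR t


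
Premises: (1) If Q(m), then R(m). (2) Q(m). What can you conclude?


Modus ponens: from (P → Q) and P, infer Q.
P = 'Q(m)' is asserted, and P → Q holds, so Q follows.

R(m).


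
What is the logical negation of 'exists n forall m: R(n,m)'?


Negation flips each quantifier (∀↔∃) and negates the inner predicate.
¬(exists n forall m: φ) = forall n exists m: ¬φ.

forall n exists m: ~(R(n,m))


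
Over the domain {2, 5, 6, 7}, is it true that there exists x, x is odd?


Evaluate the predicate on each element: 2:F, 5:T, 6:F, 7:T.
Witness x = 5 satisfies the predicate.

T


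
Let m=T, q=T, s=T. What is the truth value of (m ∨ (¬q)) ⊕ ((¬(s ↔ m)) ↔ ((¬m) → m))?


Substitute m=T, q=T, s=T:
¬q = F
m ∨ (¬q) = T ∨ F = T
s ↔ m = T ↔ T = T
¬(s ↔ m) = F
¬m = F
(¬m) → m = F → T = T
(¬(s ↔ m)) ↔ ((¬m) → m) = F ↔ T = F
(m ∨ (¬q)) ⊕ ((¬(s ↔ m)) ↔ ((¬m) → m)) = T ⊕ F = T

T


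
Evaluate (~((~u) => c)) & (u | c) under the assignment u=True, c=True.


Substitute u=True, c=True:
~u = False
(~u) => c = False => True = True
~((~u) => c) = False
u | c = True | True = True
(~((~u) => c)) & (u | c) = False & True = False

False


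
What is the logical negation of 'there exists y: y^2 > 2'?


¬(for all x: φ) = there exists x: ¬φ, and ¬(there exists x: φ) = for all x: ¬φ.
Apply to the existential statement.

for all y: NOT(y^2 > 2)


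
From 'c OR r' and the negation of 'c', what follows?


Disjunctive syllogism: from (P ∨ Q) and ¬P, infer Q.
One disjunct, 'c', is ruled out; the other must hold.

r


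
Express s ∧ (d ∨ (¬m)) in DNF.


Step 1: Distribute ∧ over ∨: s ∧ (d ∨ (¬m)) = (s ∧ d) ∨ (s ∧ (¬m)).

(s ∧ d) ∨ (s ∧ (¬m))


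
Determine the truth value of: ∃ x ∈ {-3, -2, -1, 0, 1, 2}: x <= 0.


Evaluate the predicate on each element: -3:T, -2:T, -1:T, 0:T, 1:F, 2:F.
Witness x = -3 satisfies the predicate.

T


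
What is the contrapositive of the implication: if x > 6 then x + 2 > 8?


The contrapositive of (P → Q) is (¬Q → ¬P); it is logically equivalent to the original.
Here P = 'x > 6' and Q = 'x + 2 > 8'.

If not (x + 2 > 8), then not (x > 6).


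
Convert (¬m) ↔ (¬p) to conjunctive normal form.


Step 1: Rewrite (¬m) ↔ (¬p) as ((¬m) → (¬p)) ∧ ((¬p) → (¬m)).
Step 2: Rewrite each implication as a disjunction.
Step 3: Eliminate any double negations (¬¬X = X).

(m ∨ (¬p)) ∧ (p ∨ (¬m))


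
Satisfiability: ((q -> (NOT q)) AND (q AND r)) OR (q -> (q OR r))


Search for a satisfying assignment over {q, r}.
Try q=F, r=F: the formula evaluates to T.
A satisfying assignment exists.

Satisfiable.


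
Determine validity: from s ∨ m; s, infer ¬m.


This is affirming a disjunct (fallacy). There exist truth assignments where the premises are all true but the conclusion is false.

Invalid.


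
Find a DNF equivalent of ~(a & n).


Step 1: Apply De Morgan: ¬(a ∧ n) = ¬a ∨ ¬n.

(~a) | (~n)


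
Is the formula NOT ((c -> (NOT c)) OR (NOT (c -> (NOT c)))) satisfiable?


Check all 2 assignments over {c}:
c | φ
-----
F | F
T | F
No assignment makes the formula true.

Unsatisfiable.


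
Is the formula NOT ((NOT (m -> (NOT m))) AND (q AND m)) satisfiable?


Search for a satisfying assignment over {m, q}.
Try m=F, q=F: the formula evaluates to T.
A satisfying assignment exists.

Satisfiable.


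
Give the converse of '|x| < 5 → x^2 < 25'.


The converse of (P → Q) is (Q → P). It is not in general equivalent to the original.
Here P = '|x| < 5' and Q = 'x^2 < 25'.

If x^2 < 25, then |x| < 5.


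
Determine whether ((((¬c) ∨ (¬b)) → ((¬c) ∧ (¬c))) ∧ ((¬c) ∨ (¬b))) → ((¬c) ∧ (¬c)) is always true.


Build the truth table over {b, c}:
b | c | φ
---------
F | F | T
T | F | T
F | T | T
T | T | T
Every row evaluates to true.

Yes, it is a tautology.


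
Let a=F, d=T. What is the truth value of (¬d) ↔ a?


Substitute a=F, d=T:
¬d = F
(¬d) ↔ a = F ↔ F = T

T


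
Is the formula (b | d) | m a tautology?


Build the truth table over {b, d, m}:
b | d | m | φ
-------------
False | False | False | False
True | False | False | True
False | True | False | True
True | True | False | True
False | False | True | True
True | False | True | True
False | True | True | True
True | True | True | True
Counterexample at row 1: with b=False, d=False, m=False, the formula is False.

No, it is not a tautology.


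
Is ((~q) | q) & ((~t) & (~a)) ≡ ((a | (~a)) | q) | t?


Compare truth tables:
a | q | t | φ | ψ
-----------------
False | False | False | True | True
True | False | False | False | True
False | True | False | True | True
True | True | False | False | True
False | False | True | False | True
True | False | True | False | True
False | True | True | False | True
True | True | True | False | True
They differ at row 2 (a=True, q=False, t=False): φ=False but ψ=True.

No, they are not logically equivalent.


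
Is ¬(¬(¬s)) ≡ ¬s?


Compare truth tables:
s | φ | ψ
---------
F | T | T
T | F | F
The columns φ and ψ agree on every row.

Yes, they are logically equivalent.


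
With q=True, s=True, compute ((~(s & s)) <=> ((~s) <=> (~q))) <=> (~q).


Substitute q=True, s=True:
s & s = True & True = True
~(s & s) = False
~s = False
~q = False
(~s) <=> (~q) = False <=> False = True
(~(s & s)) <=> ((~s) <=> (~q)) = False <=> True = False
~q = False
((~(s & s)) <=> ((~s) <=> (~q))) <=> (~q) = False <=> False = True

True


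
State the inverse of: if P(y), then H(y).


The inverse of (P → Q) is (¬P → ¬Q). It is equivalent to the converse, not to the original.
Here P = 'P(y)' and Q = 'H(y)'.

If not (P(y)), then not (H(y)).


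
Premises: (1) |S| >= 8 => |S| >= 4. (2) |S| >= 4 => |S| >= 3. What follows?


Hypothetical syllogism: from (P → Q) and (Q → R), infer (P → R).
Chain the two implications through the shared middle term '|S| >= 4'.

|S| >= 8 => |S| >= 3


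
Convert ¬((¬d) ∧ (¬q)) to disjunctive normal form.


Step 1: Apply De Morgan: ¬((¬d) ∧ (¬q)) = ¬(¬d) ∨ ¬(¬q).
Step 2: Eliminate any double negations (¬¬X = X).

d ∨ q


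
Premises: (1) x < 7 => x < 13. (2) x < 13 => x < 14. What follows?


Hypothetical syllogism: from (P → Q) and (Q → R), infer (P → R).
Chain the two implications through the shared middle term 'x < 13'.

x < 7 => x < 14


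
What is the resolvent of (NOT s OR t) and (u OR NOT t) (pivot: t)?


The clauses contain complementary literals t and NOTt.
Resolution eliminates this pair and disjoins the remaining literals (merging duplicates).

(NOT s OR u)


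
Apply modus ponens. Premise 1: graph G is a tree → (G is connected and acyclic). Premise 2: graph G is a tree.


Modus ponens: from (P → Q) and P, infer Q.
P = 'graph G is a tree' is asserted, and P → Q holds, so Q follows.

(G is connected and acyclic).


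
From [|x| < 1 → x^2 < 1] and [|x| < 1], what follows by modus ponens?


Modus ponens: from (P → Q) and P, infer Q.
P = '|x| < 1' is asserted, and P → Q holds, so Q follows.

x^2 < 1.


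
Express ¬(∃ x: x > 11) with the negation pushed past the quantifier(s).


¬(∀ x: φ) = ∃ x: ¬φ, and ¬(∃ x: φ) = ∀ x: ¬φ.
Apply to the existential statement.

∀ x: ¬(x > 11)


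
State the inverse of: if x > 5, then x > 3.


The inverse of (P → Q) is (¬P → ¬Q). It is equivalent to the converse, not to the original.
Here P = 'x > 5' and Q = 'x > 3'.

If not (x > 5), then not (x > 3).


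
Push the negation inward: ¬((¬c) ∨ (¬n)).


De Morgan: the negation of a disjunction is the conjunction of the negations.
Distribute ¬ across ∨, flipping it to ∧, and negate each literal.

c ∧ n


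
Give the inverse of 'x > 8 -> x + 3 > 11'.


The inverse of (P → Q) is (¬P → ¬Q). It is equivalent to the converse, not to the original.
Here P = 'x > 8' and Q = 'x + 3 > 11'.

If not (x > 8), then not (x + 3 > 11).


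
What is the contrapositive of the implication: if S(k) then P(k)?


The contrapositive of (P → Q) is (¬Q → ¬P); it is logically equivalent to the original.
Here P = 'S(k)' and Q = 'P(k)'.

If not (P(k)), then not (S(k)).


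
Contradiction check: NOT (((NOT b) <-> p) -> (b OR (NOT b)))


Truth table over {b, p}:
b | p | φ
---------
F | F | F
T | F | F
F | T | F
T | T | F
Every row is false.

Yes, it is a contradiction.


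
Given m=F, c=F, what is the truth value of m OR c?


Disjunction is false only when both operands are false.
Substitute: m=F, c=F.
F OR F evaluates to F.

F


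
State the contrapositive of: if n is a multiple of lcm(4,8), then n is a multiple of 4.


The contrapositive of (P → Q) is (¬Q → ¬P); it is logically equivalent to the original.
Here P = 'n is a multiple of lcm(4,8)' and Q = 'n is a multiple of 4'.

If not (n is a multiple of 4), then not (n is a multiple of lcm(4,8)).


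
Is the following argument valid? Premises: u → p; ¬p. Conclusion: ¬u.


This matches the form of modus tollens: the conclusion follows in every model of the premises.

Valid.


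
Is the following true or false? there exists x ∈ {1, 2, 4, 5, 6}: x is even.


Evaluate the predicate on each element: 1:F, 2:T, 4:T, 5:F, 6:T.
Witness x = 2 satisfies the predicate.

T


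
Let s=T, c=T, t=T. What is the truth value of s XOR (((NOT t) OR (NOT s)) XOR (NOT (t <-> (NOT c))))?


Substitute s=T, c=T, t=T:
NOT t = F
NOT s = F
(NOT t) OR (NOT s) = F OR F = F
NOT c = F
t <-> (NOT c) = T <-> F = F
NOT (t <-> (NOT c)) = T
((NOT t) OR (NOT s)) XOR (NOT (t <-> (NOT c))) = F XOR T = T
s XOR (((NOT t) OR (NOT s)) XOR (NOT (t <-> (NOT c)))) = T XOR T = F

F


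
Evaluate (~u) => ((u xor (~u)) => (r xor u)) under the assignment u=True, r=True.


Substitute u=True, r=True:
~u = False
~u = False
u xor (~u) = True xor False = True
r xor u = True xor True = False
(u xor (~u)) => (r xor u) = True => False = False
(~u) => ((u xor (~u)) => (r xor u)) = False => False = True

True


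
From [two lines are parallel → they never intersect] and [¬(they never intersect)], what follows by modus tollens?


Modus tollens: from (P → Q) and ¬Q, infer ¬P.
Q = 'they never intersect' is denied; since P → Q, P must also fail.

Not (two lines are parallel).


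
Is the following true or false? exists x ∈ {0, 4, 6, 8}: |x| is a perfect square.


Evaluate the predicate on each element: 0:True, 4:True, 6:False, 8:False.
Witness x = 0 satisfies the predicate.

True


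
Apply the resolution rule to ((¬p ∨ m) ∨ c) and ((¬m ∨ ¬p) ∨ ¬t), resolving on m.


The clauses contain complementary literals m and ¬m.
Resolution eliminates this pair and disjoins the remaining literals (merging duplicates).

((c ∨ ¬p) ∨ ¬t)


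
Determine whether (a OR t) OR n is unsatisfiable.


Truth table over {a, n, t}:
a | n | t | φ
-------------
F | F | F | F
T | F | F | T
F | T | F | T
T | T | F | T
F | F | T | T
T | F | T | T
F | T | T | T
T | T | T | T
Satisfying assignment at row 2: a=T, n=F, t=F gives T.

No, it is not a contradiction.


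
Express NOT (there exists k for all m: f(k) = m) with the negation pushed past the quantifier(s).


Negation flips each quantifier (∀↔∃) and negates the inner predicate.
¬(there exists k for all m: φ) = for all k there exists m: ¬φ.

for all k there exists m: NOT(f(k) = m)


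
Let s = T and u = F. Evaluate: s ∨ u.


Disjunction is false only when both operands are false.
Substitute: s=T, u=F.
T ∨ F evaluates to T.

T


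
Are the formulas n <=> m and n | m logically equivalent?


Compare truth tables:
m | n | φ | ψ
-------------
False | False | True | False
True | False | False | True
False | True | False | True
True | True | True | True
They differ at row 1 (m=False, n=False): φ=True but ψ=False.

No, they are not logically equivalent.


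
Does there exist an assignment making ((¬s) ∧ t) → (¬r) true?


Search for a satisfying assignment over {r, s, t}.
Try r=F, s=F, t=F: the formula evaluates to T.
A satisfying assignment exists.

Satisfiable.


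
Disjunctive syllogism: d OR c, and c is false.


Disjunctive syllogism: from (P ∨ Q) and ¬P, infer Q.
One disjunct, 'c', is ruled out; the other must hold.

d


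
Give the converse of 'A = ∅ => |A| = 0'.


The converse of (P → Q) is (Q → P). It is not in general equivalent to the original.
Here P = 'A = ∅' and Q = '|A| = 0'.

If |A| = 0, then A = ∅.


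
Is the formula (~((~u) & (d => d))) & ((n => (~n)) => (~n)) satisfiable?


Search for a satisfying assignment over {d, n, u}.
Try d=False, n=False, u=True: the formula evaluates to True.
A satisfying assignment exists.

Satisfiable.


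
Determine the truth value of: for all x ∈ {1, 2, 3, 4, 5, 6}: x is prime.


Evaluate the predicate on each element: 1:F, 2:T, 3:T, 4:F, 5:T, 6:F.
Counterexample x = 1 fails the predicate.

F


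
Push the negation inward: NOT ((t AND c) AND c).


De Morgan: the negation of a conjunction is the disjunction of the negations.
Distribute NOT across AND, flipping it to OR, and negate each literal.

((NOT t) OR (NOT c)) OR (NOT c)


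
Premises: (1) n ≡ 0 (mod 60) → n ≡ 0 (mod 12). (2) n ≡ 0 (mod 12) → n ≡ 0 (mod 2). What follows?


Hypothetical syllogism: from (P → Q) and (Q → R), infer (P → R).
Chain the two implications through the shared middle term 'n ≡ 0 (mod 12)'.

n ≡ 0 (mod 60) → n ≡ 0 (mod 2)


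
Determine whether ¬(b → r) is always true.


Build the truth table over {b, r}:
b | r | φ
---------
F | F | F
T | F | T
F | T | F
T | T | F
Counterexample at row 1: with b=F, r=F, the formula is F.

No, it is not a tautology.


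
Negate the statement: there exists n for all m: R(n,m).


Negation flips each quantifier (∀↔∃) and negates the inner predicate.
¬(there exists n for all m: φ) = for all n there exists m: ¬φ.

for all n there exists m: NOT(R(n,m))


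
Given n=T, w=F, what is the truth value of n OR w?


Disjunction is false only when both operands are false.
Substitute: n=T, w=F.
T OR F evaluates to T.

T


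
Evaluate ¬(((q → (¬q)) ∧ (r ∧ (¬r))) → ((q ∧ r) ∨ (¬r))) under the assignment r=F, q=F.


Substitute r=F, q=F:
¬q = T
q → (¬q) = F → T = T
¬r = T
r ∧ (¬r) = F ∧ T = F
(q → (¬q)) ∧ (r ∧ (¬r)) = T ∧ F = F
q ∧ r = F ∧ F = F
¬r = T
(q ∧ r) ∨ (¬r) = F ∨ T = T
((q → (¬q)) ∧ (r ∧ (¬r))) → ((q ∧ r) ∨ (¬r)) = F → T = T
¬(((q → (¬q)) ∧ (r ∧ (¬r))) → ((q ∧ r) ∨ (¬r))) = F

F


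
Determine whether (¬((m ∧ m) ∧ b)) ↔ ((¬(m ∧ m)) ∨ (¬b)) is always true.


Build the truth table over {b, m}:
b | m | φ
---------
F | F | T
T | F | T
F | T | T
T | T | T
Every row evaluates to true.

Yes, it is a tautology.


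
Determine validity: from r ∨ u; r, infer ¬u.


This is affirming a disjunct (fallacy). There exist truth assignments where the premises are all true but the conclusion is false.

Invalid.


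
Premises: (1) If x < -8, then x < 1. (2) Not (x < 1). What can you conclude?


Modus tollens: from (P → Q) and ¬Q, infer ¬P.
Q = 'x < 1' is denied; since P → Q, P must also fail.

Not (x < -8).


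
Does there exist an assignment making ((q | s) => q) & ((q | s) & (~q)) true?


Check all 4 assignments over {q, s}:
q | s | φ
---------
False | False | False
True | False | False
False | True | False
True | True | False
No assignment makes the formula true.

Unsatisfiable.
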